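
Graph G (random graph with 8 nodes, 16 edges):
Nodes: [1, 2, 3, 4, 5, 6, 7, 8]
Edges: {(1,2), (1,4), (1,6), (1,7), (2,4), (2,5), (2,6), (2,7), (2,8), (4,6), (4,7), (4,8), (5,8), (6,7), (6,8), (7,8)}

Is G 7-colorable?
Yes, G is 7-colorable

A valid 7-coloring: color 1: [2, 3]; color 2: [5, 6]; color 3: [1, 8]; color 4: [7]; color 5: [4].
(χ(G) = 5 ≤ 7.)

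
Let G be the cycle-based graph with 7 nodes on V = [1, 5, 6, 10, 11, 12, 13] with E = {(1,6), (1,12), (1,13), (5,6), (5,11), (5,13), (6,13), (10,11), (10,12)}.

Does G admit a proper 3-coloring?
Yes, G is 3-colorable

A valid 3-coloring: color 1: [6, 11, 12]; color 2: [10, 13]; color 3: [1, 5].
(χ(G) = 3 ≤ 3.)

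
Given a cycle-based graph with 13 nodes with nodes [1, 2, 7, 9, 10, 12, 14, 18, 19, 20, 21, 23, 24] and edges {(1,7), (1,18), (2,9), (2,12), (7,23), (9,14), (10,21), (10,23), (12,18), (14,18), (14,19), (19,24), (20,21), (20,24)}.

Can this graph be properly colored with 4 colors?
Yes, G is 4-colorable

A valid 4-coloring: color 1: [2, 7, 10, 18, 19, 20]; color 2: [1, 12, 14, 21, 23, 24]; color 3: [9].
(χ(G) = 3 ≤ 4.)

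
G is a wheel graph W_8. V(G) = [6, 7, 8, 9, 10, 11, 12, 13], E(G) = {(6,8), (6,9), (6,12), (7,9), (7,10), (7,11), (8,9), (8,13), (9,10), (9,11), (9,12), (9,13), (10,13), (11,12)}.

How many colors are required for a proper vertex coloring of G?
Clique number ω(G) = 3 (lower bound: χ ≥ ω).
Odd cycle [11, 7, 10, 13, 8, 6, 12] needs 3 colors (χ ≥ 3).
Vertex 9 is adjacent to every vertex of [6, 7, 8, 10, 11, 12, 13], which already need 3 colors among themselves, so 9 needs a new color (χ ≥ 4).
The coloring below uses 4 colors, so χ(G) = 4.
A valid 4-coloring: color 1: [9]; color 2: [6, 10, 11]; color 3: [7, 12, 13]; color 4: [8].

χ(G) = 4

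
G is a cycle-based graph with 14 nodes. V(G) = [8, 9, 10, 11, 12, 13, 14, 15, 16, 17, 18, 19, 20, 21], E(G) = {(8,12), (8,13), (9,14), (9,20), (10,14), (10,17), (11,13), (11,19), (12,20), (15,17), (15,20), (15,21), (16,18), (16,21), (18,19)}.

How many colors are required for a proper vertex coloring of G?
χ(G) = 2

Clique number ω(G) = 2 (lower bound: χ ≥ ω).
The graph is bipartite (no odd cycle), so 2 colors suffice: χ(G) = 2.
A valid 2-coloring: color 1: [8, 11, 14, 17, 18, 20, 21]; color 2: [9, 10, 12, 13, 15, 16, 19].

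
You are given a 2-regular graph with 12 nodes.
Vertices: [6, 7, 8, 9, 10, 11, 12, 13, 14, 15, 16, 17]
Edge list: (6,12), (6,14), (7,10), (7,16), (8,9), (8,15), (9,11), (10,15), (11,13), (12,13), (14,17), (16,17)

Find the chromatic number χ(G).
χ(G) = 2

Clique number ω(G) = 2 (lower bound: χ ≥ ω).
The graph is bipartite (no odd cycle), so 2 colors suffice: χ(G) = 2.
A valid 2-coloring: color 1: [8, 10, 11, 12, 14, 16]; color 2: [6, 7, 9, 13, 15, 17].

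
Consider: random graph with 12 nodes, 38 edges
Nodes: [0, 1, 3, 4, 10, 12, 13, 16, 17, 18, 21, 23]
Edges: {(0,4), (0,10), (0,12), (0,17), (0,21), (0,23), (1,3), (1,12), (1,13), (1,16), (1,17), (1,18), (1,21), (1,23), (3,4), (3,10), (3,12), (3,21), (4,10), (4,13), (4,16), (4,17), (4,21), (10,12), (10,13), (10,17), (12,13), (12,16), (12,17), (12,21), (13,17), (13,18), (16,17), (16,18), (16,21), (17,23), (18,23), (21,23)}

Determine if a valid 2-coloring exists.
No, G is not 2-colorable

The clique on vertices [0, 4, 10, 17] has size 4 > 2, so it alone needs 4 colors.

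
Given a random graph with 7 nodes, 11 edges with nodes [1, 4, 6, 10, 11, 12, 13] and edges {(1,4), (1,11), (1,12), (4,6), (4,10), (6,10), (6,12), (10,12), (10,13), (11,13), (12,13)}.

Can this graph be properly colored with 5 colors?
A valid 5-coloring: color 1: [4, 11, 12]; color 2: [1, 10]; color 3: [6, 13].
(χ(G) = 3 ≤ 5.)

Yes, G is 5-colorable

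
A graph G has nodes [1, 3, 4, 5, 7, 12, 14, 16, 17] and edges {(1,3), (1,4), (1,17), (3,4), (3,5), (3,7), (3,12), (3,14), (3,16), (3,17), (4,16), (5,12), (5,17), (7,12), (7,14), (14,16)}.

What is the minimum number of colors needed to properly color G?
Clique number ω(G) = 3 (lower bound: χ ≥ ω).
The clique on [1, 3, 17] has size 3, forcing χ ≥ 3, and the coloring below uses 3 colors, so χ(G) = 3.
A valid 3-coloring: color 1: [3]; color 2: [1, 5, 7, 16]; color 3: [4, 12, 14, 17].

χ(G) = 3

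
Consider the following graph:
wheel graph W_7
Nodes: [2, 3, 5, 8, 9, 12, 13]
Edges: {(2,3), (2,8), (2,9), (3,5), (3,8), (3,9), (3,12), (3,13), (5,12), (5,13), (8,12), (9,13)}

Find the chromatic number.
χ(G) = 3

Clique number ω(G) = 3 (lower bound: χ ≥ ω).
The clique on [2, 3, 8] has size 3, forcing χ ≥ 3, and the coloring below uses 3 colors, so χ(G) = 3.
A valid 3-coloring: color 1: [3]; color 2: [5, 8, 9]; color 3: [2, 12, 13].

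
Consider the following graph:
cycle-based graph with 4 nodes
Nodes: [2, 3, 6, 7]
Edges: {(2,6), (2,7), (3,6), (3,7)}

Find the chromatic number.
Clique number ω(G) = 2 (lower bound: χ ≥ ω).
The graph is bipartite (no odd cycle), so 2 colors suffice: χ(G) = 2.
A valid 2-coloring: color 1: [2, 3]; color 2: [6, 7].

χ(G) = 2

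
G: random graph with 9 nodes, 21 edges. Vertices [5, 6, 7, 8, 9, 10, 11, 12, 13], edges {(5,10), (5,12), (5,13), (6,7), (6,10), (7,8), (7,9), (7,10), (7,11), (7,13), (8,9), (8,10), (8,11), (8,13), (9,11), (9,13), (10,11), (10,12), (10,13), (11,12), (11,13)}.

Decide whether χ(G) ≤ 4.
No, G is not 4-colorable

The clique on vertices [7, 8, 9, 11, 13] has size 5 > 4, so it alone needs 5 colors.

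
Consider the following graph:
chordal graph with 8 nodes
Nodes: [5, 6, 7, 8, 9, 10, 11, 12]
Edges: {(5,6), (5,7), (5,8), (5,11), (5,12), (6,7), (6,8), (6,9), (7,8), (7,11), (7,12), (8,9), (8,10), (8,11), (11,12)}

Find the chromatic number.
Clique number ω(G) = 4 (lower bound: χ ≥ ω).
The clique on [5, 7, 8, 11] has size 4, forcing χ ≥ 4, and the coloring below uses 4 colors, so χ(G) = 4.
A valid 4-coloring: color 1: [8, 12]; color 2: [5, 9, 10]; color 3: [7]; color 4: [6, 11].

χ(G) = 4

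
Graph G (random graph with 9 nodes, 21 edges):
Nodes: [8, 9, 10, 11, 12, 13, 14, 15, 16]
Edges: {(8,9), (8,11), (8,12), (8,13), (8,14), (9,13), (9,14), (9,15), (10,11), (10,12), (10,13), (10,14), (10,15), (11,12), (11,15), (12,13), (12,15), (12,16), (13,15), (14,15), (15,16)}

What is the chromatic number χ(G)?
χ(G) = 4

Clique number ω(G) = 4 (lower bound: χ ≥ ω).
The clique on [10, 11, 12, 15] has size 4, forcing χ ≥ 4, and the coloring below uses 4 colors, so χ(G) = 4.
A valid 4-coloring: color 1: [8, 15]; color 2: [9, 12]; color 3: [10, 16]; color 4: [11, 13, 14].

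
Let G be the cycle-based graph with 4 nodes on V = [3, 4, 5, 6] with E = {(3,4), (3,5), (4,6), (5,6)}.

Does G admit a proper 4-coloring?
Yes, G is 4-colorable

A valid 4-coloring: color 1: [4, 5]; color 2: [3, 6].
(χ(G) = 2 ≤ 4.)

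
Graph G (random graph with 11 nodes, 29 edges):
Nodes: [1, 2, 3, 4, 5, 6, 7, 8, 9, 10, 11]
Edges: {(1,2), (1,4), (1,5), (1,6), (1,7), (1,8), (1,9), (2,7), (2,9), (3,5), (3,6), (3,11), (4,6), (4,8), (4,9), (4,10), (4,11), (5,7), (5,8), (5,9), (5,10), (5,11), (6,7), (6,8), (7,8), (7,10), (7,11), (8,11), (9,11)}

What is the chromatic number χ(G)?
Clique number ω(G) = 4 (lower bound: χ ≥ ω).
The clique on [5, 7, 8, 11] has size 4, forcing χ ≥ 4, and the coloring below uses 4 colors, so χ(G) = 4.
A valid 4-coloring: color 1: [2, 5, 6]; color 2: [1, 10, 11]; color 3: [3, 4, 7]; color 4: [8, 9].

χ(G) = 4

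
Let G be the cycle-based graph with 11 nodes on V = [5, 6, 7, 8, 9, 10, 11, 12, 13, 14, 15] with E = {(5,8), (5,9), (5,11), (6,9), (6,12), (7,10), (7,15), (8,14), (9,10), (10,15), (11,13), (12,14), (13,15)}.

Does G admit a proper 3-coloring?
Yes, G is 3-colorable

A valid 3-coloring: color 1: [8, 9, 11, 12, 15]; color 2: [5, 6, 10, 13, 14]; color 3: [7].
(χ(G) = 3 ≤ 3.)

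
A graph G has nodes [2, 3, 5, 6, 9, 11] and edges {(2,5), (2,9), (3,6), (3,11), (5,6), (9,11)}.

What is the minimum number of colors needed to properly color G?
χ(G) = 2

Clique number ω(G) = 2 (lower bound: χ ≥ ω).
The graph is bipartite (no odd cycle), so 2 colors suffice: χ(G) = 2.
A valid 2-coloring: color 1: [3, 5, 9]; color 2: [2, 6, 11].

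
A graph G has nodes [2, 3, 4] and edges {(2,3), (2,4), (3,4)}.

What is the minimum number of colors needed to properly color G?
χ(G) = 3

Clique number ω(G) = 3 (lower bound: χ ≥ ω).
The clique on [2, 3, 4] has size 3, forcing χ ≥ 3, and the coloring below uses 3 colors, so χ(G) = 3.
A valid 3-coloring: color 1: [4]; color 2: [3]; color 3: [2].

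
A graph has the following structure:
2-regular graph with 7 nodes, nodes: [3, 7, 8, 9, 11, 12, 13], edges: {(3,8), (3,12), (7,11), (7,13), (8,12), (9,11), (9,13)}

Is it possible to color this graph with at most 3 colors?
A valid 3-coloring: color 1: [7, 8, 9]; color 2: [11, 12, 13]; color 3: [3].
(χ(G) = 3 ≤ 3.)

Yes, G is 3-colorable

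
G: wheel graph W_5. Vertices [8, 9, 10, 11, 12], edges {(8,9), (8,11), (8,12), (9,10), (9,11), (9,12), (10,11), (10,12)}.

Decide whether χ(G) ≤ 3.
A valid 3-coloring: color 1: [9]; color 2: [11, 12]; color 3: [8, 10].
(χ(G) = 3 ≤ 3.)

Yes, G is 3-colorable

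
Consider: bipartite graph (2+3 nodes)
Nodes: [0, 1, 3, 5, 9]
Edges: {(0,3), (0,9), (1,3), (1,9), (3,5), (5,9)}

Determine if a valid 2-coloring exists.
A valid 2-coloring: color 1: [3, 9]; color 2: [0, 1, 5].
(χ(G) = 2 ≤ 2.)

Yes, G is 2-colorable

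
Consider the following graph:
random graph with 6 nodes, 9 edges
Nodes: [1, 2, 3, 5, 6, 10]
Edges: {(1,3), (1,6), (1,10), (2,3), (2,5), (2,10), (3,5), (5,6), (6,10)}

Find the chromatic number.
Clique number ω(G) = 3 (lower bound: χ ≥ ω).
The clique on [1, 6, 10] has size 3, forcing χ ≥ 3, and the coloring below uses 3 colors, so χ(G) = 3.
A valid 3-coloring: color 1: [1, 5]; color 2: [3, 10]; color 3: [2, 6].

χ(G) = 3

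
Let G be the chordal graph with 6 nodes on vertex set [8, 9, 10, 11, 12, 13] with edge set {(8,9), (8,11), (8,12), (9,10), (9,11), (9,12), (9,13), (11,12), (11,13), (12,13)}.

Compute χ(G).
Clique number ω(G) = 4 (lower bound: χ ≥ ω).
The clique on [8, 9, 11, 12] has size 4, forcing χ ≥ 4, and the coloring below uses 4 colors, so χ(G) = 4.
A valid 4-coloring: color 1: [9]; color 2: [10, 11]; color 3: [12]; color 4: [8, 13].

χ(G) = 4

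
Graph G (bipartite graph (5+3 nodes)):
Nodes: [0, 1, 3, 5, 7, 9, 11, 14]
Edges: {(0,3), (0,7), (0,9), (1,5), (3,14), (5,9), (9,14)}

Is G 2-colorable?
Yes, G is 2-colorable

A valid 2-coloring: color 1: [1, 3, 7, 9, 11]; color 2: [0, 5, 14].
(χ(G) = 2 ≤ 2.)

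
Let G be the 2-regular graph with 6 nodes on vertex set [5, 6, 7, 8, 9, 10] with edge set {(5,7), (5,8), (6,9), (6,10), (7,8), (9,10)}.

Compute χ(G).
Clique number ω(G) = 3 (lower bound: χ ≥ ω).
The clique on [6, 9, 10] has size 3, forcing χ ≥ 3, and the coloring below uses 3 colors, so χ(G) = 3.
A valid 3-coloring: color 1: [8, 9]; color 2: [6, 7]; color 3: [5, 10].

χ(G) = 3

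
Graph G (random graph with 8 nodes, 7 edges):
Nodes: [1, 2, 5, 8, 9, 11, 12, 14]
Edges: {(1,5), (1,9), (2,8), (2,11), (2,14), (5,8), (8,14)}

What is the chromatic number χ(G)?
χ(G) = 3

Clique number ω(G) = 3 (lower bound: χ ≥ ω).
The clique on [2, 8, 14] has size 3, forcing χ ≥ 3, and the coloring below uses 3 colors, so χ(G) = 3.
A valid 3-coloring: color 1: [2, 5, 9, 12]; color 2: [1, 8, 11]; color 3: [14].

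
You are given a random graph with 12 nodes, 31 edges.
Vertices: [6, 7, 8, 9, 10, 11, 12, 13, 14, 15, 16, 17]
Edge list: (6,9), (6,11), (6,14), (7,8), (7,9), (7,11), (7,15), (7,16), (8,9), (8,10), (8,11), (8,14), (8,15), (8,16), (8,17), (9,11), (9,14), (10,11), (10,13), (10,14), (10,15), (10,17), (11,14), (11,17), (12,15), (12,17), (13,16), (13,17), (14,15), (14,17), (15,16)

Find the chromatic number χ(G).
χ(G) = 5

Clique number ω(G) = 5 (lower bound: χ ≥ ω).
The clique on [8, 10, 11, 14, 17] has size 5, forcing χ ≥ 5, and the coloring below uses 5 colors, so χ(G) = 5.
A valid 5-coloring: color 1: [6, 8, 12, 13]; color 2: [7, 14]; color 3: [11, 15]; color 4: [9, 16, 17]; color 5: [10].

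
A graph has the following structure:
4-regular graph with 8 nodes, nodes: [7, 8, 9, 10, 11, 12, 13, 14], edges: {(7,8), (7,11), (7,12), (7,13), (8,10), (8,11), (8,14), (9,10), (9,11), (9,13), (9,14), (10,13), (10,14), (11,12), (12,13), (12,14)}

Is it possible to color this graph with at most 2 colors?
No, G is not 2-colorable

The clique on vertices [9, 10, 13] has size 3 > 2, so it alone needs 3 colors.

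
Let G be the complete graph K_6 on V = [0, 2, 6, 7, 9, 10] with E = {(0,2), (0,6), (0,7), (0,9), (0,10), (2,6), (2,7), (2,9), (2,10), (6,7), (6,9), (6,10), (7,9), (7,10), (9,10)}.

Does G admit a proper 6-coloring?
A valid 6-coloring: color 1: [10]; color 2: [6]; color 3: [7]; color 4: [2]; color 5: [0]; color 6: [9].
(χ(G) = 6 ≤ 6.)

Yes, G is 6-colorable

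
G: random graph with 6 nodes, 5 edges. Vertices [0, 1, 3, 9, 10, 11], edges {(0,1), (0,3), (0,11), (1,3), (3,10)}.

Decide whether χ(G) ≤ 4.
Yes, G is 4-colorable

A valid 4-coloring: color 1: [3, 9, 11]; color 2: [0, 10]; color 3: [1].
(χ(G) = 3 ≤ 4.)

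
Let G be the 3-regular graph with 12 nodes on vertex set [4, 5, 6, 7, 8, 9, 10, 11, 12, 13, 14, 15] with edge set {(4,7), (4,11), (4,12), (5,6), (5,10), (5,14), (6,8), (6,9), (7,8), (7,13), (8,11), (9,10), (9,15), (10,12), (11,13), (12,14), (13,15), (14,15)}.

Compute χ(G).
χ(G) = 3

Clique number ω(G) = 2 (lower bound: χ ≥ ω).
Odd cycle [10, 9, 15, 13, 11, 4, 12] needs 3 colors (χ ≥ 3).
The coloring below uses 3 colors, so χ(G) = 3.
A valid 3-coloring: color 1: [4, 5, 8, 9, 13]; color 2: [6, 7, 10, 11, 14]; color 3: [12, 15].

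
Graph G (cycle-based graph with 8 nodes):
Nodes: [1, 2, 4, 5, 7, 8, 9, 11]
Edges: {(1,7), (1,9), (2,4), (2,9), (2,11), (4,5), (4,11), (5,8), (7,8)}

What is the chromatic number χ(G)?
χ(G) = 3

Clique number ω(G) = 3 (lower bound: χ ≥ ω).
The clique on [2, 4, 11] has size 3, forcing χ ≥ 3, and the coloring below uses 3 colors, so χ(G) = 3.
A valid 3-coloring: color 1: [4, 8, 9]; color 2: [1, 2, 5]; color 3: [7, 11].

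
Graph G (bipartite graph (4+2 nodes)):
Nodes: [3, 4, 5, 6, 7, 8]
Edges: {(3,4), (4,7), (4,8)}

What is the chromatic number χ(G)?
χ(G) = 2

Clique number ω(G) = 2 (lower bound: χ ≥ ω).
The graph is bipartite (no odd cycle), so 2 colors suffice: χ(G) = 2.
A valid 2-coloring: color 1: [4, 5, 6]; color 2: [3, 7, 8].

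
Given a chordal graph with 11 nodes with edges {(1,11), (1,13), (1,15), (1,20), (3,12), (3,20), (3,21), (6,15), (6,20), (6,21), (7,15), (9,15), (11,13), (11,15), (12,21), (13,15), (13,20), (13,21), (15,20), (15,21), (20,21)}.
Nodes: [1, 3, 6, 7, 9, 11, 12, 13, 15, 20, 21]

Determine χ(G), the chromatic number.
Clique number ω(G) = 4 (lower bound: χ ≥ ω).
The clique on [1, 11, 13, 15] has size 4, forcing χ ≥ 4, and the coloring below uses 4 colors, so χ(G) = 4.
A valid 4-coloring: color 1: [3, 15]; color 2: [1, 7, 9, 21]; color 3: [11, 12, 20]; color 4: [6, 13].

χ(G) = 4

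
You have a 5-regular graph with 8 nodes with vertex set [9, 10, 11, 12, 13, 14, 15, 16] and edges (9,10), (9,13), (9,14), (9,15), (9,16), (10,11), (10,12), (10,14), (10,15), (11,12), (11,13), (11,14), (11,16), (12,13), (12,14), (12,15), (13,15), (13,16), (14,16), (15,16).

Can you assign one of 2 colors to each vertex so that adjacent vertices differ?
The clique on vertices [9, 13, 15, 16] has size 4 > 2, so it alone needs 4 colors.

No, G is not 2-colorable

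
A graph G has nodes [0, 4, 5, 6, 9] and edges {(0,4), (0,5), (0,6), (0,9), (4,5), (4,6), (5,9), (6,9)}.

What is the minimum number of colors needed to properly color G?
Clique number ω(G) = 3 (lower bound: χ ≥ ω).
The clique on [0, 5, 9] has size 3, forcing χ ≥ 3, and the coloring below uses 3 colors, so χ(G) = 3.
A valid 3-coloring: color 1: [0]; color 2: [4, 9]; color 3: [5, 6].

χ(G) = 3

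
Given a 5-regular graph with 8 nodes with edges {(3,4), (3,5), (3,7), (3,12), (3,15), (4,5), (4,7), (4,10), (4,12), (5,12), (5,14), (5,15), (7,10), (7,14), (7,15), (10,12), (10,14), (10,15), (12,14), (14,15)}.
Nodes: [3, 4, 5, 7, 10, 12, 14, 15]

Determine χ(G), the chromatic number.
χ(G) = 4

Clique number ω(G) = 4 (lower bound: χ ≥ ω).
The clique on [7, 10, 14, 15] has size 4, forcing χ ≥ 4, and the coloring below uses 4 colors, so χ(G) = 4.
A valid 4-coloring: color 1: [3, 14]; color 2: [4, 15]; color 3: [5, 10]; color 4: [7, 12].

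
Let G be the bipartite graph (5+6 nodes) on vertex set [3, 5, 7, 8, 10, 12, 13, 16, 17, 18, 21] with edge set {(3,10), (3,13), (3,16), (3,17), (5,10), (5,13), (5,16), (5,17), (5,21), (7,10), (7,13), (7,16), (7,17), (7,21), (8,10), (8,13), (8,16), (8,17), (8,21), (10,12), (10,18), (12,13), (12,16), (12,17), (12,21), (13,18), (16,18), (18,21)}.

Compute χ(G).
χ(G) = 2

Clique number ω(G) = 2 (lower bound: χ ≥ ω).
The graph is bipartite (no odd cycle), so 2 colors suffice: χ(G) = 2.
A valid 2-coloring: color 1: [10, 13, 16, 17, 21]; color 2: [3, 5, 7, 8, 12, 18].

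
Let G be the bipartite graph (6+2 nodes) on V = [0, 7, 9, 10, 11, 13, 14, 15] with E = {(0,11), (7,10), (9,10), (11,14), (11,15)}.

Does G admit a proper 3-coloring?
A valid 3-coloring: color 1: [10, 11, 13]; color 2: [0, 7, 9, 14, 15].
(χ(G) = 2 ≤ 3.)

Yes, G is 3-colorable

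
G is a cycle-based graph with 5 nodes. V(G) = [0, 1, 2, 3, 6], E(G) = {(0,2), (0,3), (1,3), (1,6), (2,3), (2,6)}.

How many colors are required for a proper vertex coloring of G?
Clique number ω(G) = 3 (lower bound: χ ≥ ω).
The clique on [0, 2, 3] has size 3, forcing χ ≥ 3, and the coloring below uses 3 colors, so χ(G) = 3.
A valid 3-coloring: color 1: [3, 6]; color 2: [1, 2]; color 3: [0].

χ(G) = 3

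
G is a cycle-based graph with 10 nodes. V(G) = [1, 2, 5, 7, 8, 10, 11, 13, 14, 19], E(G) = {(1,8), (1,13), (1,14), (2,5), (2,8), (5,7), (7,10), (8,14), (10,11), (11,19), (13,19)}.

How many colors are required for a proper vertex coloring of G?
χ(G) = 3

Clique number ω(G) = 3 (lower bound: χ ≥ ω).
The clique on [1, 8, 14] has size 3, forcing χ ≥ 3, and the coloring below uses 3 colors, so χ(G) = 3.
A valid 3-coloring: color 1: [7, 8, 11, 13]; color 2: [1, 5, 10, 19]; color 3: [2, 14].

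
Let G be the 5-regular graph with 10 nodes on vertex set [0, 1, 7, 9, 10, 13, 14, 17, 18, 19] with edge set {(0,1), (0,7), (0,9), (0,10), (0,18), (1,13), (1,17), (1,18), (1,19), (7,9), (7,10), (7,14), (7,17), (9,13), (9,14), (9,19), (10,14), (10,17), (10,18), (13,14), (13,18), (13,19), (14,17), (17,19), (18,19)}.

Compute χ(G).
Clique number ω(G) = 4 (lower bound: χ ≥ ω).
The clique on [1, 13, 18, 19] has size 4, forcing χ ≥ 4, and the coloring below uses 4 colors, so χ(G) = 4.
A valid 4-coloring: color 1: [1, 9, 10]; color 2: [0, 14, 19]; color 3: [7, 13]; color 4: [17, 18].

χ(G) = 4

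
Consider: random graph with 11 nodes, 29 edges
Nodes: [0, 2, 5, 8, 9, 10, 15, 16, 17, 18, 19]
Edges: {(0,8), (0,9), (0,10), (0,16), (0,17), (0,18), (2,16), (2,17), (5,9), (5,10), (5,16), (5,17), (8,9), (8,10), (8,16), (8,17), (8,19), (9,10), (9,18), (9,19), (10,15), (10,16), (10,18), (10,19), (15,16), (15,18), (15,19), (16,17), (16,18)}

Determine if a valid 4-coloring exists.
No, G is not 4-colorable

Suppose a proper 4-coloring c exists. The clique [0, 8, 9, 10] takes 4 distinct colors; by symmetry let c(0) = 1, c(8) = 2, c(9) = 3, c(10) = 4.
- Vertex 16: neighbors [0, 8, 10] already have colors [1, 2, 4] ⇒ c(16) = 3.
- Vertex 17: neighbors [0, 8, 16] already have colors [1, 2, 3] ⇒ c(17) = 4.
- Vertex 18: neighbors [0, 9, 10] already have colors [1, 3, 4] ⇒ c(18) = 2.
- Vertex 15: neighbors [18, 16, 10] already have colors [2, 3, 4] ⇒ c(15) = 1.
- Vertex 19: neighbors [15, 8, 9, 10] already have colors [1, 2, 3, 4] — all 4 colors blocked. Contradiction.
The forced assignments end in a contradiction, so G has no proper 4-coloring (χ ≥ 5).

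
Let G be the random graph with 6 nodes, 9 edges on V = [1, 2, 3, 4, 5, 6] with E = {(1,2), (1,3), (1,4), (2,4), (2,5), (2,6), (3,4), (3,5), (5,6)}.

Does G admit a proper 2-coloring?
The clique on vertices [1, 2, 4] has size 3 > 2, so it alone needs 3 colors.

No, G is not 2-colorable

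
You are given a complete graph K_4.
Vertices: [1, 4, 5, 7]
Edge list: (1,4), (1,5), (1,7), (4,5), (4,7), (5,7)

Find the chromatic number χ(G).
χ(G) = 4

Clique number ω(G) = 4 (lower bound: χ ≥ ω).
The clique on [1, 4, 5, 7] has size 4, forcing χ ≥ 4, and the coloring below uses 4 colors, so χ(G) = 4.
A valid 4-coloring: color 1: [5]; color 2: [4]; color 3: [7]; color 4: [1].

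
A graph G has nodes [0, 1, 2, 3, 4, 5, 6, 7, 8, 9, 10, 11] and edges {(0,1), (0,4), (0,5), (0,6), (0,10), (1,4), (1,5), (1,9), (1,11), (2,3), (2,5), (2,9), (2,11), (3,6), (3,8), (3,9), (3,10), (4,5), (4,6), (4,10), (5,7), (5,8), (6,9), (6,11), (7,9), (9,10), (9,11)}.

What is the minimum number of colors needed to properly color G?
χ(G) = 4

Clique number ω(G) = 4 (lower bound: χ ≥ ω).
The clique on [0, 1, 4, 5] has size 4, forcing χ ≥ 4, and the coloring below uses 4 colors, so χ(G) = 4.
A valid 4-coloring: color 1: [5, 9]; color 2: [0, 3, 7, 11]; color 3: [1, 2, 6, 8, 10]; color 4: [4].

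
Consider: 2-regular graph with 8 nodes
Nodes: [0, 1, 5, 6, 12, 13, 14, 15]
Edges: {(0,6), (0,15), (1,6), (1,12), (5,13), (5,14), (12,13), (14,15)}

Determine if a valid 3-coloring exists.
A valid 3-coloring: color 1: [5, 6, 12, 15]; color 2: [0, 1, 13, 14].
(χ(G) = 2 ≤ 3.)

Yes, G is 3-colorable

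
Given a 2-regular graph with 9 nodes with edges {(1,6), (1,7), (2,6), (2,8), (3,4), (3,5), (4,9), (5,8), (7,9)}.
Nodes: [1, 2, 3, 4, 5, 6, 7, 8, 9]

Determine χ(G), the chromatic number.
χ(G) = 3

Clique number ω(G) = 2 (lower bound: χ ≥ ω).
Odd cycle [6, 1, 7, 9, 4, 3, 5, 8, 2] needs 3 colors (χ ≥ 3).
The coloring below uses 3 colors, so χ(G) = 3.
A valid 3-coloring: color 1: [1, 3, 8, 9]; color 2: [2, 4, 5, 7]; color 3: [6].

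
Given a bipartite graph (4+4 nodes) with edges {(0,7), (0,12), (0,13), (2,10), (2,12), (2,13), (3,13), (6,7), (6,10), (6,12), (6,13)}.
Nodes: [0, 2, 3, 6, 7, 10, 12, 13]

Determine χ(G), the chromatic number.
χ(G) = 2

Clique number ω(G) = 2 (lower bound: χ ≥ ω).
The graph is bipartite (no odd cycle), so 2 colors suffice: χ(G) = 2.
A valid 2-coloring: color 1: [7, 10, 12, 13]; color 2: [0, 2, 3, 6].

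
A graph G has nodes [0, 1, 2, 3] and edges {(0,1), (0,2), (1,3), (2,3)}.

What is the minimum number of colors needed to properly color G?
χ(G) = 2

Clique number ω(G) = 2 (lower bound: χ ≥ ω).
The graph is bipartite (no odd cycle), so 2 colors suffice: χ(G) = 2.
A valid 2-coloring: color 1: [0, 3]; color 2: [1, 2].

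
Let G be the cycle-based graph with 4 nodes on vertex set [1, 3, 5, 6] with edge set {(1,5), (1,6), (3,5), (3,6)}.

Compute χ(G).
Clique number ω(G) = 2 (lower bound: χ ≥ ω).
The graph is bipartite (no odd cycle), so 2 colors suffice: χ(G) = 2.
A valid 2-coloring: color 1: [5, 6]; color 2: [1, 3].

χ(G) = 2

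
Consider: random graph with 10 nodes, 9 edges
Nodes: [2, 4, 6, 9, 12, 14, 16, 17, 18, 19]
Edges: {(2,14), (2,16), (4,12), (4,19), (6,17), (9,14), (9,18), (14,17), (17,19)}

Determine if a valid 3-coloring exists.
A valid 3-coloring: color 1: [6, 12, 14, 16, 18, 19]; color 2: [2, 4, 9, 17].
(χ(G) = 2 ≤ 3.)

Yes, G is 3-colorable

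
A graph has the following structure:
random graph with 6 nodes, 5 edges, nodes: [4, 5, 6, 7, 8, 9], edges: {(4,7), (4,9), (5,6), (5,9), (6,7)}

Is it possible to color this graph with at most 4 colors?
A valid 4-coloring: color 1: [6, 8, 9]; color 2: [5, 7]; color 3: [4].
(χ(G) = 3 ≤ 4.)

Yes, G is 4-colorable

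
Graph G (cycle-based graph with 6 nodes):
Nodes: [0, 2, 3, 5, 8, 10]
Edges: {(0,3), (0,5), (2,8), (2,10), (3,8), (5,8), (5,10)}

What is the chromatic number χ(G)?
χ(G) = 2

Clique number ω(G) = 2 (lower bound: χ ≥ ω).
The graph is bipartite (no odd cycle), so 2 colors suffice: χ(G) = 2.
A valid 2-coloring: color 1: [0, 8, 10]; color 2: [2, 3, 5].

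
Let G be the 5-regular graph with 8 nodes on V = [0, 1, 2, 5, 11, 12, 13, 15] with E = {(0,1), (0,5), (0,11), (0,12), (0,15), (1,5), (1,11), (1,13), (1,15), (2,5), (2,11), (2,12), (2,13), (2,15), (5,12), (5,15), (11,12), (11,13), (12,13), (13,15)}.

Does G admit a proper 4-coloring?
A valid 4-coloring: color 1: [5, 13]; color 2: [1, 12]; color 3: [0, 2]; color 4: [11, 15].
(χ(G) = 4 ≤ 4.)

Yes, G is 4-colorable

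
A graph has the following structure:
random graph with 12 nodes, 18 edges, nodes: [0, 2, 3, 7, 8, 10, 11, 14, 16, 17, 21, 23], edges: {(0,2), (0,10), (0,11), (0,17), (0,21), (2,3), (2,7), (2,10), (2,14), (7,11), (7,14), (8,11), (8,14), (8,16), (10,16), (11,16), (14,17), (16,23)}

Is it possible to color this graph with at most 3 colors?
A valid 3-coloring: color 1: [0, 3, 14, 16]; color 2: [2, 11, 17, 21, 23]; color 3: [7, 8, 10].
(χ(G) = 3 ≤ 3.)

Yes, G is 3-colorable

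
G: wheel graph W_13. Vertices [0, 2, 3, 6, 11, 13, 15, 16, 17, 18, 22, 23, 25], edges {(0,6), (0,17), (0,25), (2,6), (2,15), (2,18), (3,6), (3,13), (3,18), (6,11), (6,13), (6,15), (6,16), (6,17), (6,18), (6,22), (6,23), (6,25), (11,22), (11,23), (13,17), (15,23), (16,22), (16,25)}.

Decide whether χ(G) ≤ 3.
Yes, G is 3-colorable

A valid 3-coloring: color 1: [6]; color 2: [0, 11, 13, 15, 16, 18]; color 3: [2, 3, 17, 22, 23, 25].
(χ(G) = 3 ≤ 3.)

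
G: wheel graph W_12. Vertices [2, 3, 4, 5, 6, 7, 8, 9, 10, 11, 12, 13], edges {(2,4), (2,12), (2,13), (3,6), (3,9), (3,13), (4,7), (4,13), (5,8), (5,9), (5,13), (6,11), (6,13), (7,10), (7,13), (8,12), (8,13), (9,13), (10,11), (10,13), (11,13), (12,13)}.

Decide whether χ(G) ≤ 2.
The clique on vertices [2, 12, 13] has size 3 > 2, so it alone needs 3 colors.

No, G is not 2-colorable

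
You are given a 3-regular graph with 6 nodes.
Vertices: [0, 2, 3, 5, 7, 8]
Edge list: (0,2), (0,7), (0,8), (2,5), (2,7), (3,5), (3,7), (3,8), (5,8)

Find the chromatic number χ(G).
Clique number ω(G) = 3 (lower bound: χ ≥ ω).
The clique on [0, 2, 7] has size 3, forcing χ ≥ 3, and the coloring below uses 3 colors, so χ(G) = 3.
A valid 3-coloring: color 1: [0, 5]; color 2: [2, 3]; color 3: [7, 8].

χ(G) = 3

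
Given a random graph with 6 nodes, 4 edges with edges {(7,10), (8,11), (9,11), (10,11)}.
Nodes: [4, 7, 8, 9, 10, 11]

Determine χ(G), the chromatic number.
χ(G) = 2

Clique number ω(G) = 2 (lower bound: χ ≥ ω).
The graph is bipartite (no odd cycle), so 2 colors suffice: χ(G) = 2.
A valid 2-coloring: color 1: [4, 7, 11]; color 2: [8, 9, 10].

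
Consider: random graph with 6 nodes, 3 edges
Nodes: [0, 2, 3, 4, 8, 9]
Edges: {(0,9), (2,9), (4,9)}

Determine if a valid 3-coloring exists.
A valid 3-coloring: color 1: [3, 8, 9]; color 2: [0, 2, 4].
(χ(G) = 2 ≤ 3.)

Yes, G is 3-colorable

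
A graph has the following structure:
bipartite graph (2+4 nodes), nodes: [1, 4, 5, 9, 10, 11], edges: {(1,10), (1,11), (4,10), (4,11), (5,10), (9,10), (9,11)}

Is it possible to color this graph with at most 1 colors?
No, G is not 1-colorable

Edge (1,10) forces its endpoints to differ, so 1 color is not enough.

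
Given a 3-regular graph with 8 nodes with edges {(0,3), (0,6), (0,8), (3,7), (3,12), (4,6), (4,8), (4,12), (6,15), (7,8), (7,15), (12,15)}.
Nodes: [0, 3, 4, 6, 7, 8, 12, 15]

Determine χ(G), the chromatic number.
Clique number ω(G) = 2 (lower bound: χ ≥ ω).
Odd cycle [4, 8, 7, 15, 6] needs 3 colors (χ ≥ 3).
The coloring below uses 3 colors, so χ(G) = 3.
A valid 3-coloring: color 1: [3, 8, 15]; color 2: [6, 7, 12]; color 3: [0, 4].

χ(G) = 3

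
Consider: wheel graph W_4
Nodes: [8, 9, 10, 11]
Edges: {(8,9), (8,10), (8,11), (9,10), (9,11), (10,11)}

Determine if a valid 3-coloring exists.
No, G is not 3-colorable

The clique on vertices [8, 9, 10, 11] has size 4 > 3, so it alone needs 4 colors.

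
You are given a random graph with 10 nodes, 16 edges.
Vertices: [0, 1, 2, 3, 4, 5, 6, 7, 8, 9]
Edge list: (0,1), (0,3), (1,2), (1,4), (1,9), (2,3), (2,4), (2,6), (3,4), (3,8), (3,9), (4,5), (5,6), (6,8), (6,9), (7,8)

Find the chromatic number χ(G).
Clique number ω(G) = 3 (lower bound: χ ≥ ω).
The clique on [1, 2, 4] has size 3, forcing χ ≥ 3, and the coloring below uses 3 colors, so χ(G) = 3.
A valid 3-coloring: color 1: [1, 3, 6, 7]; color 2: [0, 2, 5, 8, 9]; color 3: [4].

χ(G) = 3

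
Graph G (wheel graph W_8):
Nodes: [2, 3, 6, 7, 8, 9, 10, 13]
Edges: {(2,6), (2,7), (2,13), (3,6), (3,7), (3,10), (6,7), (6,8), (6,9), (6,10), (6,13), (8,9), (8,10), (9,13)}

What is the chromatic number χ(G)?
χ(G) = 4

Clique number ω(G) = 3 (lower bound: χ ≥ ω).
Odd cycle [7, 3, 10, 8, 9, 13, 2] needs 3 colors (χ ≥ 3).
Vertex 6 is adjacent to every vertex of [2, 3, 7, 8, 9, 10, 13], which already need 3 colors among themselves, so 6 needs a new color (χ ≥ 4).
The coloring below uses 4 colors, so χ(G) = 4.
A valid 4-coloring: color 1: [6]; color 2: [7, 10, 13]; color 3: [2, 3, 8]; color 4: [9].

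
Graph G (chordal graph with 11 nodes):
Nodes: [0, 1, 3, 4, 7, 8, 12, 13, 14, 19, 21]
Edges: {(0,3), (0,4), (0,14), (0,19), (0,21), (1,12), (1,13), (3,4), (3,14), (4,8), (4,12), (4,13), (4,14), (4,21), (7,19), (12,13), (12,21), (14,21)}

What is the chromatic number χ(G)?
Clique number ω(G) = 4 (lower bound: χ ≥ ω).
The clique on [0, 3, 4, 14] has size 4, forcing χ ≥ 4, and the coloring below uses 4 colors, so χ(G) = 4.
A valid 4-coloring: color 1: [1, 4, 19]; color 2: [0, 7, 8, 12]; color 3: [13, 14]; color 4: [3, 21].

χ(G) = 4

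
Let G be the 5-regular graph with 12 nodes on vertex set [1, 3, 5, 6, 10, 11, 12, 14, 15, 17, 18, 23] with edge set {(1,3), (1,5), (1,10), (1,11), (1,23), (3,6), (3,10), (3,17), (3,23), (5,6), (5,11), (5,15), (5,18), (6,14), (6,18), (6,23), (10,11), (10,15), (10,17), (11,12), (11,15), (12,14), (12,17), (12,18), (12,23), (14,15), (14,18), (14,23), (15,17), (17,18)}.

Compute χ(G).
χ(G) = 4

Clique number ω(G) = 3 (lower bound: χ ≥ ω).
Odd cycle [15, 17, 3, 1, 11] needs 3 colors (χ ≥ 3).
Vertex 10 is adjacent to every vertex of [1, 3, 11, 15, 17], which already need 3 colors among themselves, so 10 needs a new color (χ ≥ 4).
The coloring below uses 4 colors, so χ(G) = 4.
A valid 4-coloring: color 1: [1, 14, 17]; color 2: [5, 10, 23]; color 3: [3, 11, 18]; color 4: [6, 12, 15].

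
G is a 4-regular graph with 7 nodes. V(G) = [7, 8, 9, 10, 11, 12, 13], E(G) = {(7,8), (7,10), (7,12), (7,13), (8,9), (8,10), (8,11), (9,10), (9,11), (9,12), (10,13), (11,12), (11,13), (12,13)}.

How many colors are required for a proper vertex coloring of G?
Clique number ω(G) = 3 (lower bound: χ ≥ ω).
Suppose a proper 3-coloring c exists. The clique [7, 8, 10] takes 3 distinct colors; by symmetry let c(7) = 1, c(8) = 2, c(10) = 3.
- Vertex 9: neighbors [8, 10] already have colors [2, 3] ⇒ c(9) = 1.
- Vertex 11: neighbors [9, 8] already have colors [1, 2] ⇒ c(11) = 3.
- Vertex 12: neighbors [7, 11] already have colors [1, 3] ⇒ c(12) = 2.
- Vertex 13: neighbors [7, 12, 10] already have colors [1, 2, 3] — all 3 colors blocked. Contradiction.
The forced assignments end in a contradiction, so G has no proper 3-coloring (χ ≥ 4).
The coloring below uses 4 colors, so χ(G) = 4.
A valid 4-coloring: color 1: [10, 11]; color 2: [7, 9]; color 3: [8, 12]; color 4: [13].

χ(G) = 4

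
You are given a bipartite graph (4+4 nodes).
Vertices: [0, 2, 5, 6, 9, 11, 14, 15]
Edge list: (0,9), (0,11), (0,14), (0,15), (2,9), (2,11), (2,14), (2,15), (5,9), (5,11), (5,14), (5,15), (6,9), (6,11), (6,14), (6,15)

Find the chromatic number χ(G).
χ(G) = 2

Clique number ω(G) = 2 (lower bound: χ ≥ ω).
The graph is bipartite (no odd cycle), so 2 colors suffice: χ(G) = 2.
A valid 2-coloring: color 1: [9, 11, 14, 15]; color 2: [0, 2, 5, 6].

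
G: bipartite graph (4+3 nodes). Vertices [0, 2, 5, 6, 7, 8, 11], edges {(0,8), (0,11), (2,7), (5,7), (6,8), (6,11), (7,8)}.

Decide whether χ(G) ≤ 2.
A valid 2-coloring: color 1: [2, 5, 8, 11]; color 2: [0, 6, 7].
(χ(G) = 2 ≤ 2.)

Yes, G is 2-colorable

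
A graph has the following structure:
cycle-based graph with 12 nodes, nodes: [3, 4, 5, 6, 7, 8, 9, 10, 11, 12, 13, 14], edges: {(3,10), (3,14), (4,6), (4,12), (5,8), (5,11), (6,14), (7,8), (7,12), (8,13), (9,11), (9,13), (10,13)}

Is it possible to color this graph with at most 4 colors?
A valid 4-coloring: color 1: [4, 8, 10, 11, 14]; color 2: [3, 5, 6, 7, 13]; color 3: [9, 12].
(χ(G) = 3 ≤ 4.)

Yes, G is 4-colorable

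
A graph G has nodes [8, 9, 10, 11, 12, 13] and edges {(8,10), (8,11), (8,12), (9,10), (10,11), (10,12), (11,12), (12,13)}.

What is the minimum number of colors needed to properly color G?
Clique number ω(G) = 4 (lower bound: χ ≥ ω).
The clique on [8, 10, 11, 12] has size 4, forcing χ ≥ 4, and the coloring below uses 4 colors, so χ(G) = 4.
A valid 4-coloring: color 1: [9, 12]; color 2: [10, 13]; color 3: [8]; color 4: [11].

χ(G) = 4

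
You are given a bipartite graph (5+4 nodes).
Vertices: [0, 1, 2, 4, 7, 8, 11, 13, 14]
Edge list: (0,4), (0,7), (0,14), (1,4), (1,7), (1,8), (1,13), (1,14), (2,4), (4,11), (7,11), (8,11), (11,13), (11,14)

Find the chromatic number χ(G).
χ(G) = 2

Clique number ω(G) = 2 (lower bound: χ ≥ ω).
The graph is bipartite (no odd cycle), so 2 colors suffice: χ(G) = 2.
A valid 2-coloring: color 1: [0, 1, 2, 11]; color 2: [4, 7, 8, 13, 14].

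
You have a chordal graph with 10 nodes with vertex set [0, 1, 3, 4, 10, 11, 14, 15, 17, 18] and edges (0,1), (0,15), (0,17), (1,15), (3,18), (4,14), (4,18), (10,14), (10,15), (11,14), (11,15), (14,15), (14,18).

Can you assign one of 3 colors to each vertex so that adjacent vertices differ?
Yes, G is 3-colorable

A valid 3-coloring: color 1: [15, 17, 18]; color 2: [0, 3, 14]; color 3: [1, 4, 10, 11].
(χ(G) = 3 ≤ 3.)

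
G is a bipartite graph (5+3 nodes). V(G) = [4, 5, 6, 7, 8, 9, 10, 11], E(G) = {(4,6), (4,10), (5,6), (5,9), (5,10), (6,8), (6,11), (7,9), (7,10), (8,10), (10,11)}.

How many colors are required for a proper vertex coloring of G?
χ(G) = 2

Clique number ω(G) = 2 (lower bound: χ ≥ ω).
The graph is bipartite (no odd cycle), so 2 colors suffice: χ(G) = 2.
A valid 2-coloring: color 1: [6, 9, 10]; color 2: [4, 5, 7, 8, 11].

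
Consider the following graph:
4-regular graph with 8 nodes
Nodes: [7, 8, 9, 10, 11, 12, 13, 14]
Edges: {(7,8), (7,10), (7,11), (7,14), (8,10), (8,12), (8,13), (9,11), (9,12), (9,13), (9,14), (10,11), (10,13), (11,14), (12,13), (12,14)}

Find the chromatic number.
χ(G) = 4

Clique number ω(G) = 3 (lower bound: χ ≥ ω).
Suppose a proper 3-coloring c exists. The clique [7, 8, 10] takes 3 distinct colors; by symmetry let c(7) = 1, c(8) = 2, c(10) = 3.
- Vertex 11: neighbors [7, 10] already have colors [1, 3] ⇒ c(11) = 2.
- Vertex 13: neighbors [8, 10] already have colors [2, 3] ⇒ c(13) = 1.
- Vertex 9: neighbors [13, 11] already have colors [1, 2] ⇒ c(9) = 3.
- Vertex 12: neighbors [13, 8, 9] already have colors [1, 2, 3] — all 3 colors blocked. Contradiction.
The forced assignments end in a contradiction, so G has no proper 3-coloring (χ ≥ 4).
The coloring below uses 4 colors, so χ(G) = 4.
A valid 4-coloring: color 1: [10, 14]; color 2: [7, 12]; color 3: [11, 13]; color 4: [8, 9].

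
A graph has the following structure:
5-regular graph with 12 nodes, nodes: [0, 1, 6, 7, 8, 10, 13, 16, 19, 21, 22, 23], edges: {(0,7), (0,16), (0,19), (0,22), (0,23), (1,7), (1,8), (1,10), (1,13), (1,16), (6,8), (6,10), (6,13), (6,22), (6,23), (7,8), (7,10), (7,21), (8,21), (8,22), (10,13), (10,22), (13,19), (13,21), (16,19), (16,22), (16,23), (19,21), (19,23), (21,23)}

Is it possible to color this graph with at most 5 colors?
A valid 5-coloring: color 1: [7, 19, 22]; color 2: [6, 16, 21]; color 3: [0, 1]; color 4: [8, 10, 23]; color 5: [13].
(χ(G) = 4 ≤ 5.)

Yes, G is 5-colorable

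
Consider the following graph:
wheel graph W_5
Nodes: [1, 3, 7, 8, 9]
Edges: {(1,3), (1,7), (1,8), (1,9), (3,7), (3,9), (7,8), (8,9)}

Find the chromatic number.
Clique number ω(G) = 3 (lower bound: χ ≥ ω).
The clique on [1, 8, 9] has size 3, forcing χ ≥ 3, and the coloring below uses 3 colors, so χ(G) = 3.
A valid 3-coloring: color 1: [1]; color 2: [7, 9]; color 3: [3, 8].

χ(G) = 3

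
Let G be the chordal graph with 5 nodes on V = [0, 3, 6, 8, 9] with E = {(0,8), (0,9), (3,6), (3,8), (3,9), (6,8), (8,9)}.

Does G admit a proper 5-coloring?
Yes, G is 5-colorable

A valid 5-coloring: color 1: [8]; color 2: [0, 3]; color 3: [6, 9].
(χ(G) = 3 ≤ 5.)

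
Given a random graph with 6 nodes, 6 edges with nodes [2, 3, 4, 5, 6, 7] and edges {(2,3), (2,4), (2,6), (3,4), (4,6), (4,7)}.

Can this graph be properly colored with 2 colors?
The clique on vertices [2, 3, 4] has size 3 > 2, so it alone needs 3 colors.

No, G is not 2-colorable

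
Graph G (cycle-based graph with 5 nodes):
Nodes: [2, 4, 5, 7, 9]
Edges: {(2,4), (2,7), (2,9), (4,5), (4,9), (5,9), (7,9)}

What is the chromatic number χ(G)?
χ(G) = 3

Clique number ω(G) = 3 (lower bound: χ ≥ ω).
The clique on [2, 4, 9] has size 3, forcing χ ≥ 3, and the coloring below uses 3 colors, so χ(G) = 3.
A valid 3-coloring: color 1: [9]; color 2: [2, 5]; color 3: [4, 7].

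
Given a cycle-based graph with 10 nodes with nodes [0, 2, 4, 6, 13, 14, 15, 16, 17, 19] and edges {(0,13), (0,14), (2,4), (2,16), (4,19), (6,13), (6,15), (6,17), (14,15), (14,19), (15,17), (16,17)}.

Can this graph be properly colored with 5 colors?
A valid 5-coloring: color 1: [4, 6, 14, 16]; color 2: [0, 2, 15, 19]; color 3: [13, 17].
(χ(G) = 3 ≤ 5.)

Yes, G is 5-colorable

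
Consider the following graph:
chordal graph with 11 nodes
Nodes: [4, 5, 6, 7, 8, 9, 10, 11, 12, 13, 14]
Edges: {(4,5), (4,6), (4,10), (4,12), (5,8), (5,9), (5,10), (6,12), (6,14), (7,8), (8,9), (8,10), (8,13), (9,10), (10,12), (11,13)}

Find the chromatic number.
Clique number ω(G) = 4 (lower bound: χ ≥ ω).
The clique on [5, 8, 9, 10] has size 4, forcing χ ≥ 4, and the coloring below uses 4 colors, so χ(G) = 4.
A valid 4-coloring: color 1: [6, 7, 10, 13]; color 2: [4, 8, 11, 14]; color 3: [5, 12]; color 4: [9].

χ(G) = 4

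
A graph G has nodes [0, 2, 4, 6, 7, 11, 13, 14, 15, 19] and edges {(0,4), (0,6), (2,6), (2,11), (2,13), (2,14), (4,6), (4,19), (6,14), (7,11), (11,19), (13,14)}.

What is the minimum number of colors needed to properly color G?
Clique number ω(G) = 3 (lower bound: χ ≥ ω).
The clique on [0, 4, 6] has size 3, forcing χ ≥ 3, and the coloring below uses 3 colors, so χ(G) = 3.
A valid 3-coloring: color 1: [6, 11, 13, 15]; color 2: [2, 4, 7]; color 3: [0, 14, 19].

χ(G) = 3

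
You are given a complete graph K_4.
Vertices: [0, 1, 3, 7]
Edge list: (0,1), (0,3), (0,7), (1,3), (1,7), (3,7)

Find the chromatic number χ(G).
χ(G) = 4

Clique number ω(G) = 4 (lower bound: χ ≥ ω).
The clique on [0, 1, 3, 7] has size 4, forcing χ ≥ 4, and the coloring below uses 4 colors, so χ(G) = 4.
A valid 4-coloring: color 1: [3]; color 2: [1]; color 3: [7]; color 4: [0].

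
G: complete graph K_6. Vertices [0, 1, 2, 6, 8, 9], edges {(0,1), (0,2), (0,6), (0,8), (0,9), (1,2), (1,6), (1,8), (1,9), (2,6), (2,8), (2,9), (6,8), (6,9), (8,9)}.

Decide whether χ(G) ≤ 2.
The clique on vertices [0, 1, 2, 6, 8, 9] has size 6 > 2, so it alone needs 6 colors.

No, G is not 2-colorable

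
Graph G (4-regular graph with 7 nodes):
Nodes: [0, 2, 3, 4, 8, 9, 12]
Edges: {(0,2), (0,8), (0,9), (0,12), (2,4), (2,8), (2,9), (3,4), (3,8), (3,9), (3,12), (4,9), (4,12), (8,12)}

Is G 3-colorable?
Suppose a proper 3-coloring c exists. The clique [0, 2, 8] takes 3 distinct colors; by symmetry let c(0) = 1, c(2) = 2, c(8) = 3.
- Vertex 9: neighbors [0, 2] already have colors [1, 2] ⇒ c(9) = 3.
- Vertex 4: neighbors [2, 9] already have colors [2, 3] ⇒ c(4) = 1.
- Vertex 3: neighbors [4, 8] already have colors [1, 3] ⇒ c(3) = 2.
- Vertex 12: neighbors [0, 3, 8] already have colors [1, 2, 3] — all 3 colors blocked. Contradiction.
The forced assignments end in a contradiction, so G has no proper 3-coloring (χ ≥ 4).

No, G is not 3-colorable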